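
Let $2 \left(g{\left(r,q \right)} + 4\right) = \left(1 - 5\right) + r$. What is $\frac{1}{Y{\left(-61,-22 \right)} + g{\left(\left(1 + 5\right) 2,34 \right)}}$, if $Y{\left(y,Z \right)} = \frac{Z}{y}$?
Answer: $\frac{61}{22} \approx 2.7727$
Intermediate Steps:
$g{\left(r,q \right)} = -6 + \frac{r}{2}$ ($g{\left(r,q \right)} = -4 + \frac{\left(1 - 5\right) + r}{2} = -4 + \frac{-4 + r}{2} = -4 + \left(-2 + \frac{r}{2}\right) = -6 + \frac{r}{2}$)
$\frac{1}{Y{\left(-61,-22 \right)} + g{\left(\left(1 + 5\right) 2,34 \right)}} = \frac{1}{- \frac{22}{-61} - \left(6 - \frac{\left(1 + 5\right) 2}{2}\right)} = \frac{1}{\left(-22\right) \left(- \frac{1}{61}\right) - \left(6 - \frac{6 \cdot 2}{2}\right)} = \frac{1}{\frac{22}{61} + \left(-6 + \frac{1}{2} \cdot 12\right)} = \frac{1}{\frac{22}{61} + \left(-6 + 6\right)} = \frac{1}{\frac{22}{61} + 0} = \frac{1}{\frac{22}{61}} = \frac{61}{22}$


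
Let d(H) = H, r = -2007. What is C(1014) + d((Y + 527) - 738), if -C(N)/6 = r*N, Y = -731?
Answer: 12209646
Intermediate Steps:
C(N) = 12042*N (C(N) = -(-12042)*N = 12042*N)
C(1014) + d((Y + 527) - 738) = 12042*1014 + ((-731 + 527) - 738) = 12210588 + (-204 - 738) = 12210588 - 942 = 12209646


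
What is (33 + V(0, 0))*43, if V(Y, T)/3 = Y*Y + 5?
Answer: 2064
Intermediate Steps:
V(Y, T) = 15 + 3*Y² (V(Y, T) = 3*(Y*Y + 5) = 3*(Y² + 5) = 3*(5 + Y²) = 15 + 3*Y²)
(33 + V(0, 0))*43 = (33 + (15 + 3*0²))*43 = (33 + (15 + 3*0))*43 = (33 + (15 + 0))*43 = (33 + 15)*43 = 48*43 = 2064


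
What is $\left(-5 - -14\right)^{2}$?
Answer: $81$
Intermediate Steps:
$\left(-5 - -14\right)^{2} = \left(-5 + \left(-3 + 17\right)\right)^{2} = \left(-5 + 14\right)^{2} = 9^{2} = 81$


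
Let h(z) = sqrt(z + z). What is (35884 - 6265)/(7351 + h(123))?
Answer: 217729269/54036955 - 29619*sqrt(246)/54036955 ≈ 4.0207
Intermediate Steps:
h(z) = sqrt(2)*sqrt(z) (h(z) = sqrt(2*z) = sqrt(2)*sqrt(z))
(35884 - 6265)/(7351 + h(123)) = (35884 - 6265)/(7351 + sqrt(2)*sqrt(123)) = 29619/(7351 + sqrt(246))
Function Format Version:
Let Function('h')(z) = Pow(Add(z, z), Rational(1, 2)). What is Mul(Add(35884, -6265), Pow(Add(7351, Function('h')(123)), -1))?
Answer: Add(Rational(217729269, 54036955), Mul(Rational(-29619, 54036955), Pow(246, Rational(1, 2)))) ≈ 4.0207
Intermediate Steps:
Function('h')(z) = Mul(Pow(2, Rational(1, 2)), Pow(z, Rational(1, 2))) (Function('h')(z) = Pow(Mul(2, z), Rational(1, 2)) = Mul(Pow(2, Rational(1, 2)), Pow(z, Rational(1, 2))))
Mul(Add(35884, -6265), Pow(Add(7351, Function('h')(123)), -1)) = Mul(Add(35884, -6265), Pow(Add(7351, Mul(Pow(2, Rational(1, 2)), Pow(123, Rational(1, 2)))), -1)) = Mul(29619, Pow(Add(7351, Pow(246, Rational(1, 2))), -1))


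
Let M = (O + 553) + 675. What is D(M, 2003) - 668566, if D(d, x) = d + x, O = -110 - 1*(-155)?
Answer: -665290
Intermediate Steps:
O = 45 (O = -110 + 155 = 45)
M = 1273 (M = (45 + 553) + 675 = 598 + 675 = 1273)
D(M, 2003) - 668566 = (1273 + 2003) - 668566 = 3276 - 668566 = -665290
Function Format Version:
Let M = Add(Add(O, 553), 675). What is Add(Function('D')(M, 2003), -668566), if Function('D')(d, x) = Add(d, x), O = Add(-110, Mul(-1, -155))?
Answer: -665290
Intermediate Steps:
O = 45 (O = Add(-110, 155) = 45)
M = 1273 (M = Add(Add(45, 553), 675) = Add(598, 675) = 1273)
Add(Function('D')(M, 2003), -668566) = Add(Add(1273, 2003), -668566) = Add(3276, -668566) = -665290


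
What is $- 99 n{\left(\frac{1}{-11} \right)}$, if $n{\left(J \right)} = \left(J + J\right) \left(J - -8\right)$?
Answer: $\frac{1566}{11} \approx 142.36$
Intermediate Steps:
$n{\left(J \right)} = 2 J \left(8 + J\right)$ ($n{\left(J \right)} = 2 J \left(J + 8\right) = 2 J \left(8 + J\right)$)
$- 99 n{\left(\frac{1}{-11} \right)} = - 99 \frac{2 \left(8 + \frac{1}{-11}\right)}{-11} = - 99 \cdot 2 \left(- \frac{1}{11}\right) \left(8 - \frac{1}{11}\right) = - 99 \cdot 2 \left(- \frac{1}{11}\right) \frac{87}{11} = \left(-99\right) \left(- \frac{174}{121}\right) = \frac{1566}{11}$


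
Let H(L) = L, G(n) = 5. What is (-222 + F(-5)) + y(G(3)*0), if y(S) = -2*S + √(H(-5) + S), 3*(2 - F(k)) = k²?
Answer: -685/3 + I*√5 ≈ -228.33 + 2.2361*I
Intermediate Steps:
F(k) = 2 - k²/3
y(S) = √(-5 + S) - 2*S (y(S) = -2*S + √(-5 + S) = √(-5 + S) - 2*S)
(-222 + F(-5)) + y(G(3)*0) = (-222 + (2 - ⅓*(-5)²)) + (√(-5 + 5*0) - 10*0) = (-222 + (2 - ⅓*25)) + (√(-5 + 0) - 2*0) = (-222 + (2 - 25/3)) + (√(-5) + 0) = (-222 - 19/3) + (I*√5 + 0) = -685/3 + I*√5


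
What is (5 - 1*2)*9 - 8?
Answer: 19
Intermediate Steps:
(5 - 1*2)*9 - 8 = (5 - 2)*9 - 8 = 3*9 - 8 = 27 - 8 = 19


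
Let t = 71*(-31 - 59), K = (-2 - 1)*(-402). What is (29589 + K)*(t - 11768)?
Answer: -559175610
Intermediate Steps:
K = 1206 (K = -3*(-402) = 1206)
t = -6390 (t = 71*(-90) = -6390)
(29589 + K)*(t - 11768) = (29589 + 1206)*(-6390 - 11768) = 30795*(-18158) = -559175610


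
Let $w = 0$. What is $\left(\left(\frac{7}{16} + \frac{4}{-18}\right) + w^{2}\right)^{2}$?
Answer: $\frac{961}{20736} \approx 0.046345$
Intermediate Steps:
$\left(\left(\frac{7}{16} + \frac{4}{-18}\right) + w^{2}\right)^{2} = \left(\left(\frac{7}{16} + \frac{4}{-18}\right) + 0^{2}\right)^{2} = \left(\left(7 \cdot \frac{1}{16} + 4 \left(- \frac{1}{18}\right)\right) + 0\right)^{2} = \left(\left(\frac{7}{16} - \frac{2}{9}\right) + 0\right)^{2} = \left(\frac{31}{144} + 0\right)^{2} = \left(\frac{31}{144}\right)^{2} = \frac{961}{20736}$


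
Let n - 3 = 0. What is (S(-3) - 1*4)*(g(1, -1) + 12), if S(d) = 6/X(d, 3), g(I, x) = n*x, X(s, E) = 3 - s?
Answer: -27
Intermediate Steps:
n = 3 (n = 3 + 0 = 3)
g(I, x) = 3*x
S(d) = 6/(3 - d)
(S(-3) - 1*4)*(g(1, -1) + 12) = (-6/(-3 - 3) - 1*4)*(3*(-1) + 12) = (-6/(-6) - 4)*(-3 + 12) = (-6*(-1/6) - 4)*9 = (1 - 4)*9 = -3*9 = -27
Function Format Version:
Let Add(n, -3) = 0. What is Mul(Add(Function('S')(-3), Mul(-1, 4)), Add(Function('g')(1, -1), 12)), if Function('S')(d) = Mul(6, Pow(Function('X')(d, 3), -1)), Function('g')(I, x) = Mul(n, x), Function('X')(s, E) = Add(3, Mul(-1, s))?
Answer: -27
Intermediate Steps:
n = 3 (n = Add(3, 0) = 3)
Function('g')(I, x) = Mul(3, x)
Function('S')(d) = Mul(6, Pow(Add(3, Mul(-1, d)), -1))
Mul(Add(Function('S')(-3), Mul(-1, 4)), Add(Function('g')(1, -1), 12)) = Mul(Add(Mul(-6, Pow(Add(-3, -3), -1)), Mul(-1, 4)), Add(Mul(3, -1), 12)) = Mul(Add(Mul(-6, Pow(-6, -1)), -4), Add(-3, 12)) = Mul(Add(Mul(-6, Rational(-1, 6)), -4), 9) = Mul(Add(1, -4), 9) = Mul(-3, 9) = -27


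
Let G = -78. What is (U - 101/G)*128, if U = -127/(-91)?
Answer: 7232/21 ≈ 344.38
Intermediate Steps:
U = 127/91 (U = -127*(-1/91) = 127/91 ≈ 1.3956)
(U - 101/G)*128 = (127/91 - 101/(-78))*128 = (127/91 - 101*(-1/78))*128 = (127/91 + 101/78)*128 = (113/42)*128 = 7232/21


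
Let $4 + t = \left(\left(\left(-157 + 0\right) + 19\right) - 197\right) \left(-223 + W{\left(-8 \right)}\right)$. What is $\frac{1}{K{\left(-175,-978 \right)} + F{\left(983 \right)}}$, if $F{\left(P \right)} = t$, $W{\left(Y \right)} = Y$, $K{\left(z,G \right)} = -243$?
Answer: $\frac{1}{77138} \approx 1.2964 \cdot 10^{-5}$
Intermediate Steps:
$t = 77381$ ($t = -4 + \left(\left(\left(-157 + 0\right) + 19\right) - 197\right) \left(-223 - 8\right) = -4 + \left(\left(-157 + 19\right) - 197\right) \left(-231\right) = -4 + \left(-138 - 197\right) \left(-231\right) = -4 - -77385 = -4 + 77385 = 77381$)
$F{\left(P \right)} = 77381$
$\frac{1}{K{\left(-175,-978 \right)} + F{\left(983 \right)}} = \frac{1}{-243 + 77381} = \frac{1}{77138}$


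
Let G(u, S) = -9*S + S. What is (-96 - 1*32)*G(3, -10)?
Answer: -10240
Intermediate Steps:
G(u, S) = -8*S
(-96 - 1*32)*G(3, -10) = (-96 - 1*32)*(-8*(-10)) = (-96 - 32)*80 = -128*80 = -10240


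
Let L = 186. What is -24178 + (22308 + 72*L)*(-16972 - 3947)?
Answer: -746832478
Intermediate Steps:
-24178 + (22308 + 72*L)*(-16972 - 3947) = -24178 + (22308 + 72*186)*(-16972 - 3947) = -24178 + (22308 + 13392)*(-20919) = -24178 + 35700*(-20919) = -24178 - 746808300 = -746832478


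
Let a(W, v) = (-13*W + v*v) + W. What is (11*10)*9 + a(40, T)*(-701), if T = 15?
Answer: 179745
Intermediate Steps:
a(W, v) = v² - 12*W (a(W, v) = (-13*W + v²) + W = (v² - 13*W) + W = v² - 12*W)
(11*10)*9 + a(40, T)*(-701) = (11*10)*9 + (15² - 12*40)*(-701) = 110*9 + (225 - 480)*(-701) = 990 - 255*(-701) = 990 + 178755 = 179745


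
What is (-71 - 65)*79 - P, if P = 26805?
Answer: -37549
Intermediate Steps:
(-71 - 65)*79 - P = (-71 - 65)*79 - 1*26805 = -136*79 - 26805 = -10744 - 26805 = -37549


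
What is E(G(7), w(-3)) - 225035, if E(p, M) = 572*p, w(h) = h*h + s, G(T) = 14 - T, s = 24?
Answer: -221031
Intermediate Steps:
w(h) = 24 + h² (w(h) = h*h + 24 = h² + 24 = 24 + h²)
E(G(7), w(-3)) - 225035 = 572*(14 - 1*7) - 225035 = 572*(14 - 7) - 225035 = 572*7 - 225035 = 4004 - 225035 = -221031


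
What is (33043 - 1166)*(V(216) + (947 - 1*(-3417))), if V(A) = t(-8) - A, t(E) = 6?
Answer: 132417058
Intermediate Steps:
V(A) = 6 - A
(33043 - 1166)*(V(216) + (947 - 1*(-3417))) = (33043 - 1166)*((6 - 1*216) + (947 - 1*(-3417))) = 31877*((6 - 216) + (947 + 3417)) = 31877*(-210 + 4364) = 31877*4154 = 132417058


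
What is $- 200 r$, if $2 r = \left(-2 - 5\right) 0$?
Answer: $0$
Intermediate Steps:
$r = 0$ ($r = \frac{\left(-2 - 5\right) 0}{2} = \frac{\left(-7\right) 0}{2} = \frac{1}{2} \cdot 0 = 0$)
$- 200 r = \left(-200\right) 0 = 0$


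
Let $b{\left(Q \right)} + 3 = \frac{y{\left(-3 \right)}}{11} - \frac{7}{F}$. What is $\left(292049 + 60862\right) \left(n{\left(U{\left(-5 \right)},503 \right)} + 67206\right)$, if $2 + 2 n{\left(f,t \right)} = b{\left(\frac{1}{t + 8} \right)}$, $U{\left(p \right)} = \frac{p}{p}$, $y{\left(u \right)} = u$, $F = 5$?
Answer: $\frac{2608821514923}{110} \approx 2.3717 \cdot 10^{10}$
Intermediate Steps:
$b{\left(Q \right)} = - \frac{257}{55}$ ($b{\left(Q \right)} = -3 - \left(\frac{3}{11} + \frac{7}{5}\right) = -3 - \frac{92}{55} = - \frac{257}{55}$)
$U{\left(p \right)} = 1$
$n{\left(f,t \right)} = - \frac{367}{110}$ ($n{\left(f,t \right)} = -1 + \frac{1}{2} \left(- \frac{257}{55}\right) = -1 - \frac{257}{110} = - \frac{367}{110}$)
$\left(292049 + 60862\right) \left(n{\left(U{\left(-5 \right)},503 \right)} + 67206\right) = \left(292049 + 60862\right) \left(- \frac{367}{110} + 67206\right) = 352911 \cdot \frac{7392293}{110} = \frac{2608821514923}{110}$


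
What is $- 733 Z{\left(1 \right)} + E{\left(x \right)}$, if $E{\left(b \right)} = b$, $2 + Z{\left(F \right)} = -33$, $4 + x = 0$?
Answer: $25651$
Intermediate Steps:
$x = -4$ ($x = -4 + 0 = -4$)
$Z{\left(F \right)} = -35$ ($Z{\left(F \right)} = -2 - 33 = -35$)
$- 733 Z{\left(1 \right)} + E{\left(x \right)} = \left(-733\right) \left(-35\right) - 4 = 25655 - 4 = 25651$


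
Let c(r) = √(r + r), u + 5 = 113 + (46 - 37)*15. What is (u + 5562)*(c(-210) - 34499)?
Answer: -200266695 + 11610*I*√105 ≈ -2.0027e+8 + 1.1897e+5*I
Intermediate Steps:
u = 243 (u = -5 + (113 + (46 - 37)*15) = -5 + (113 + 9*15) = -5 + (113 + 135) = -5 + 248 = 243)
c(r) = √2*√r (c(r) = √(2*r) = √2*√r)
(u + 5562)*(c(-210) - 34499) = (243 + 5562)*(√2*√(-210) - 34499) = 5805*(√2*(I*√210) - 34499) = 5805*(2*I*√105 - 34499) = 5805*(-34499 + 2*I*√105) = -200266695 + 11610*I*√105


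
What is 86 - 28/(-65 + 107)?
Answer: 256/3 ≈ 85.333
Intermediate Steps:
86 - 28/(-65 + 107) = 86 - 28/42 = 86 - 28*1/42 = 86 - ⅔ = 256/3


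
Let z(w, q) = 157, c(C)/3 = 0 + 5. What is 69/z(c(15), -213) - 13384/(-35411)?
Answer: 4544647/5559527 ≈ 0.81745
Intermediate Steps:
c(C) = 15 (c(C) = 3*(0 + 5) = 3*5 = 15)
69/z(c(15), -213) - 13384/(-35411) = 69/157 - 13384/(-35411) = 69*(1/157) - 13384*(-1/35411) = 69/157 + 13384/35411 = 4544647/5559527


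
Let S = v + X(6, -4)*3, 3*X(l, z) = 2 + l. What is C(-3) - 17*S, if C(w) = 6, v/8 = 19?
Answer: -2714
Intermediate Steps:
v = 152 (v = 8*19 = 152)
X(l, z) = ⅔ + l/3 (X(l, z) = (2 + l)/3 = ⅔ + l/3)
S = 160 (S = 152 + (⅔ + (⅓)*6)*3 = 152 + (⅔ + 2)*3 = 152 + (8/3)*3 = 152 + 8 = 160)
C(-3) - 17*S = 6 - 17*160 = 6 - 2720 = -2714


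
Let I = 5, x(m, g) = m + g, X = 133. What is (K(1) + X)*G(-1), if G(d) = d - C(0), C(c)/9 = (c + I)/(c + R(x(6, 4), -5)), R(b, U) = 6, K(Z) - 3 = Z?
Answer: -2329/2 ≈ -1164.5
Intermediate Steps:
K(Z) = 3 + Z
x(m, g) = g + m
C(c) = 9*(5 + c)/(6 + c) (C(c) = 9*((c + 5)/(c + 6)) = 9*((5 + c)/(6 + c)) = 9*(5 + c)/(6 + c))
G(d) = -15/2 + d (G(d) = d - 9*(5 + 0)/(6 + 0) = d - 9*5/6 = d - 1*15/2 = d - 15/2 = -15/2 + d)
(K(1) + X)*G(-1) = ((3 + 1) + 133)*(-15/2 - 1) = (4 + 133)*(-17/2) = 137*(-17/2) = -2329/2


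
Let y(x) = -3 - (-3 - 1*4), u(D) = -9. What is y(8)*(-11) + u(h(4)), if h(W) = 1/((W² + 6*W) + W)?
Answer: -53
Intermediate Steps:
h(W) = 1/(W² + 7*W)
y(x) = 4 (y(x) = -3 - (-3 - 4) = -3 - 1*(-7) = -3 + 7 = 4)
y(8)*(-11) + u(h(4)) = 4*(-11) - 9 = -44 - 9 = -53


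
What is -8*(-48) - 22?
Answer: 362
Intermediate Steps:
-8*(-48) - 22 = 384 - 22 = 362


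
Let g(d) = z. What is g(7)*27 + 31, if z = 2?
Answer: 85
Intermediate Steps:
g(d) = 2
g(7)*27 + 31 = 2*27 + 31 = 54 + 31 = 85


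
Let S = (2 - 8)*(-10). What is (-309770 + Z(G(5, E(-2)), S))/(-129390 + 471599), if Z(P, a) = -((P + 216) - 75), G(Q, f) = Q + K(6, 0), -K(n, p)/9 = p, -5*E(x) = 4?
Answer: -309916/342209 ≈ -0.90563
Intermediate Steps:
E(x) = -4/5 (E(x) = -1/5*4 = -4/5)
K(n, p) = -9*p
G(Q, f) = Q (G(Q, f) = Q - 9*0 = Q + 0 = Q)
S = 60 (S = -6*(-10) = 60)
Z(P, a) = -141 - P (Z(P, a) = -((216 + P) - 75) = -(141 + P) = -141 - P)
(-309770 + Z(G(5, E(-2)), S))/(-129390 + 471599) = (-309770 + (-141 - 1*5))/(-129390 + 471599) = (-309770 + (-141 - 5))/342209 = (-309770 - 146)*(1/342209) = -309916*1/342209 = -309916/342209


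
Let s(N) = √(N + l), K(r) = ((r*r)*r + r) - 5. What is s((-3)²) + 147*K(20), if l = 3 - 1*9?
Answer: 1178205 + √3 ≈ 1.1782e+6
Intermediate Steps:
l = -6 (l = 3 - 9 = -6)
K(r) = -5 + r + r³ (K(r) = (r²*r + r) - 5 = (r³ + r) - 5 = (r + r³) - 5 = -5 + r + r³)
s(N) = √(-6 + N) (s(N) = √(N - 6) = √(-6 + N))
s((-3)²) + 147*K(20) = √(-6 + (-3)²) + 147*(-5 + 20 + 20³) = √(-6 + 9) + 147*(-5 + 20 + 8000) = √3 + 147*8015 = √3 + 1178205 = 1178205 + √3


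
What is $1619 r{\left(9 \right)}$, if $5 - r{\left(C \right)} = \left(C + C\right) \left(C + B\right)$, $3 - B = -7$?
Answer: $-545603$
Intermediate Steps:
$B = 10$ ($B = 3 - -7 = 3 + 7 = 10$)
$r{\left(C \right)} = 5 - 2 C \left(10 + C\right)$ ($r{\left(C \right)} = 5 - \left(C + C\right) \left(C + 10\right) = 5 - 2 C \left(10 + C\right)$)
$1619 r{\left(9 \right)} = 1619 \left(5 - 180 - 2 \cdot 9^{2}\right) = 1619 \left(5 - 180 - 162\right) = 1619 \left(-337\right) = -545603$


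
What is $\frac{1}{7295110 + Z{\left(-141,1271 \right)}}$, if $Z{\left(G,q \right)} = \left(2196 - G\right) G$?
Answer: $\frac{1}{6965593} \approx 1.4356 \cdot 10^{-7}$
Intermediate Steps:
$Z{\left(G,q \right)} = G \left(2196 - G\right)$
$\frac{1}{7295110 + Z{\left(-141,1271 \right)}} = \frac{1}{7295110 - 141 \left(2196 - -141\right)} = \frac{1}{7295110 - 141 \left(2196 + 141\right)} = \frac{1}{7295110 - 329517} = \frac{1}{6965593}$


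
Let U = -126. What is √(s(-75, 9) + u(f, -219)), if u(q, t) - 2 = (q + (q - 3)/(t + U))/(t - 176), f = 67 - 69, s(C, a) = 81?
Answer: √61659041010/27255 ≈ 9.1107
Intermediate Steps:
f = -2
u(q, t) = 2 + (q + (-3 + q)/(-126 + t))/(-176 + t) (u(q, t) = 2 + (q + (q - 3)/(t - 126))/(t - 176) = 2 + (q + (-3 + q)/(-126 + t))/(-176 + t))
√(s(-75, 9) + u(f, -219)) = √(81 + (44349 - 604*(-219) - 125*(-2) + 2*(-219)² - 2*(-219))/(22176 + (-219)² - 302*(-219))) = √(81 + (44349 + 132276 + 250 + 2*47961 + 438)/(22176 + 47961 + 66138)) = √(81 + (44349 + 132276 + 250 + 95922 + 438)/136275) = √(81 + (1/136275)*273235) = √(81 + 54647/27255) = √(2262302/27255) = √61659041010/27255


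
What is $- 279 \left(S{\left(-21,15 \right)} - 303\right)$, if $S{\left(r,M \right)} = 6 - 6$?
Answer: $84537$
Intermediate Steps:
$S{\left(r,M \right)} = 0$
$- 279 \left(S{\left(-21,15 \right)} - 303\right) = - 279 \left(0 - 303\right) = \left(-279\right) \left(-303\right) = 84537$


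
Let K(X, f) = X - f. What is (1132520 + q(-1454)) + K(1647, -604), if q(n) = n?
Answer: 1133317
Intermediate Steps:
(1132520 + q(-1454)) + K(1647, -604) = (1132520 - 1454) + (1647 - 1*(-604)) = 1131066 + (1647 + 604) = 1131066 + 2251 = 1133317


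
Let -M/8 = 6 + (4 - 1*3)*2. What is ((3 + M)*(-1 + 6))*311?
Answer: -94855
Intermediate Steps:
M = -64 (M = -8*(6 + (4 - 1*3)*2) = -8*(6 + (4 - 3)*2) = -8*(6 + 1*2) = -8*(6 + 2) = -8*8 = -64)
((3 + M)*(-1 + 6))*311 = ((3 - 64)*(-1 + 6))*311 = -61*5*311 = -305*311 = -94855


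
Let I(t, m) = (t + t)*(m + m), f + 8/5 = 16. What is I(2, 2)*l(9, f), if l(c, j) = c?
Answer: 144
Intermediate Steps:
f = 72/5 (f = -8/5 + 16 = 72/5 ≈ 14.400)
I(t, m) = 4*m*t (I(t, m) = (2*t)*(2*m) = 4*m*t)
I(2, 2)*l(9, f) = (4*2*2)*9 = 16*9 = 144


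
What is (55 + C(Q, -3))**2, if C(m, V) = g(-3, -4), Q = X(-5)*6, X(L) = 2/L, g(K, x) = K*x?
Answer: 4489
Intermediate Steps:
Q = -12/5 (Q = (2/(-5))*6 = (2*(-1/5))*6 = -2/5*6 = -12/5 ≈ -2.4000)
C(m, V) = 12 (C(m, V) = -3*(-4) = 12)
(55 + C(Q, -3))**2 = (55 + 12)**2 = 67**2 = 4489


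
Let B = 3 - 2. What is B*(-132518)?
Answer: -132518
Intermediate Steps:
B = 1
B*(-132518) = 1*(-132518) = -132518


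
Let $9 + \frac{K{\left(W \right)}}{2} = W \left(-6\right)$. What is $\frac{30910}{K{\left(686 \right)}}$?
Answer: $- \frac{281}{75} \approx -3.7467$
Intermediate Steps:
$K{\left(W \right)} = -18 - 12 W$ ($K{\left(W \right)} = -18 + 2 W \left(-6\right) = -18 + 2 \left(- 6 W\right) = -18 - 12 W$)
$\frac{30910}{K{\left(686 \right)}} = \frac{30910}{-18 - 8232} = \frac{30910}{-8250} = 30910 \left(- \frac{1}{8250}\right) = - \frac{281}{75}$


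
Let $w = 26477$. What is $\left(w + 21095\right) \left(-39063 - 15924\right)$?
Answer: $-2615841564$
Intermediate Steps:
$\left(w + 21095\right) \left(-39063 - 15924\right) = \left(26477 + 21095\right) \left(-39063 - 15924\right) = 47572 \left(-54987\right) = -2615841564$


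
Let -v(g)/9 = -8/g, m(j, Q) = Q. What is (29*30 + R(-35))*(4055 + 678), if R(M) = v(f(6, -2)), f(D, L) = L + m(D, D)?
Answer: 4202904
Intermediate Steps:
f(D, L) = D + L (f(D, L) = L + D = D + L)
v(g) = 72/g (v(g) = -(-72)/g = 72/g)
R(M) = 18 (R(M) = 72/(6 - 2) = 72/4 = 72*(¼) = 18)
(29*30 + R(-35))*(4055 + 678) = (29*30 + 18)*(4055 + 678) = (870 + 18)*4733 = 888*4733 = 4202904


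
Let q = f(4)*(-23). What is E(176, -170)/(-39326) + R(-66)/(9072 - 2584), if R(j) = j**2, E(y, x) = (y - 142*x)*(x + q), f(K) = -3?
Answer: 2013160883/31893386 ≈ 63.122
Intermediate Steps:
q = 69 (q = -3*(-23) = 69)
E(y, x) = (69 + x)*(y - 142*x) (E(y, x) = (y - 142*x)*(x + 69) = (y - 142*x)*(69 + x) = (69 + x)*(y - 142*x))
E(176, -170)/(-39326) + R(-66)/(9072 - 2584) = (-9798*(-170) - 142*(-170)**2 + 69*176 - 170*176)/(-39326) + (-66)**2/(9072 - 2584) = (1665660 - 142*28900 + 12144 - 29920)*(-1/39326) + 4356/6488 = (1665660 - 4103800 + 12144 - 29920)*(-1/39326) + 4356*(1/6488) = -2455916*(-1/39326) + 1089/1622 = 1227958/19663 + 1089/1622 = 2013160883/31893386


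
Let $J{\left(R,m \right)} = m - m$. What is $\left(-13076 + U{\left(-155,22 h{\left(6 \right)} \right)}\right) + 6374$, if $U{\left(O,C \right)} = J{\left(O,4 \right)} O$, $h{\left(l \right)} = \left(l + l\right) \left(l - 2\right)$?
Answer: $-6702$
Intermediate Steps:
$J{\left(R,m \right)} = 0$
$h{\left(l \right)} = 2 l \left(-2 + l\right)$
$U{\left(O,C \right)} = 0$ ($U{\left(O,C \right)} = 0 O = 0$)
$\left(-13076 + U{\left(-155,22 h{\left(6 \right)} \right)}\right) + 6374 = \left(-13076 + 0\right) + 6374 = -13076 + 6374 = -6702$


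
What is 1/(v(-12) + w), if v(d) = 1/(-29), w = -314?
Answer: -29/9107 ≈ -0.0031844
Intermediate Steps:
v(d) = -1/29
1/(v(-12) + w) = 1/(-1/29 - 314) = 1/(-9107/29) = -29/9107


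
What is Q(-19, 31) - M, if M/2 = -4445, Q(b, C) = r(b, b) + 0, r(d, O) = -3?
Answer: 8887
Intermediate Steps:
Q(b, C) = -3 (Q(b, C) = -3 + 0 = -3)
M = -8890 (M = 2*(-4445) = -8890)
Q(-19, 31) - M = -3 - 1*(-8890) = -3 + 8890 = 8887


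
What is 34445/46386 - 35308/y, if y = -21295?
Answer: 2371303163/987789870 ≈ 2.4006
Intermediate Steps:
34445/46386 - 35308/y = 34445/46386 - 35308/(-21295) = 34445*(1/46386) - 35308*(-1/21295) = 34445/46386 + 35308/21295 = 2371303163/987789870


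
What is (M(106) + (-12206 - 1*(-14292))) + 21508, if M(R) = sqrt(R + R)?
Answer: 23594 + 2*sqrt(53) ≈ 23609.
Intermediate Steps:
M(R) = sqrt(2)*sqrt(R) (M(R) = sqrt(2*R) = sqrt(2)*sqrt(R))
(M(106) + (-12206 - 1*(-14292))) + 21508 = (sqrt(2)*sqrt(106) + (-12206 - 1*(-14292))) + 21508 = (2*sqrt(53) + (-12206 + 14292)) + 21508 = (2*sqrt(53) + 2086) + 21508 = (2086 + 2*sqrt(53)) + 21508 = 23594 + 2*sqrt(53)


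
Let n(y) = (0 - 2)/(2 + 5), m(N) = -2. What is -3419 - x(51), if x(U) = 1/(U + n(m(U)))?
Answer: -1213752/355 ≈ -3419.0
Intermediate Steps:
n(y) = -2/7
x(U) = 1/(-2/7 + U) (x(U) = 1/(U - 2/7) = 1/(-2/7 + U))
-3419 - x(51) = -3419 - 7/(-2 + 7*51) = -3419 - 7/(-2 + 357) = -3419 - 7/355 = -1213752/355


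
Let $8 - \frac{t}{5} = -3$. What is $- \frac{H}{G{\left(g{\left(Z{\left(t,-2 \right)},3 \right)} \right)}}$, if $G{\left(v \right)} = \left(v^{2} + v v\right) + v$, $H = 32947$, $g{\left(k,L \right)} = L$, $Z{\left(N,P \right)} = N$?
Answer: $- \frac{32947}{21} \approx -1568.9$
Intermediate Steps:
$t = 55$ ($t = 40 - -15 = 40 + 15 = 55$)
$G{\left(v \right)} = v + 2 v^{2}$ ($G{\left(v \right)} = \left(v^{2} + v^{2}\right) + v = 2 v^{2} + v = v + 2 v^{2}$)
$- \frac{H}{G{\left(g{\left(Z{\left(t,-2 \right)},3 \right)} \right)}} = - \frac{32947}{3 \left(1 + 2 \cdot 3\right)} = - \frac{32947}{3 \left(1 + 6\right)} = - \frac{32947}{3 \cdot 7} = - \frac{32947}{21}$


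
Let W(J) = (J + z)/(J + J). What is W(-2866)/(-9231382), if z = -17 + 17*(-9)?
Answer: -759/13228570406 ≈ -5.7376e-8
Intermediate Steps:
z = -170 (z = -17 - 153 = -170)
W(J) = (-170 + J)/(2*J) (W(J) = (J - 170)/(J + J) = (-170 + J)/((2*J)) = (-170 + J)*(1/(2*J)) = (-170 + J)/(2*J))
W(-2866)/(-9231382) = ((½)*(-170 - 2866)/(-2866))/(-9231382) = ((½)*(-1/2866)*(-3036))*(-1/9231382) = (759/1433)*(-1/9231382) = -759/13228570406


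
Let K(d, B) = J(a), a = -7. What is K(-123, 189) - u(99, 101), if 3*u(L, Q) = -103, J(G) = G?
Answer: 82/3 ≈ 27.333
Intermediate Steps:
K(d, B) = -7
u(L, Q) = -103/3 (u(L, Q) = (⅓)*(-103) = -103/3)
K(-123, 189) - u(99, 101) = -7 - 1*(-103/3) = -7 + 103/3 = 82/3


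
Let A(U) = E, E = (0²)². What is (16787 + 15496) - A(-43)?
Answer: 32283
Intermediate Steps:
E = 0 (E = 0² = 0)
A(U) = 0
(16787 + 15496) - A(-43) = (16787 + 15496) - 1*0 = 32283 + 0 = 32283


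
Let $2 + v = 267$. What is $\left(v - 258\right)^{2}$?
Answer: $49$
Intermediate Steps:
$v = 265$ ($v = -2 + 267 = 265$)
$\left(v - 258\right)^{2} = \left(265 - 258\right)^{2} = 7^{2} = 49$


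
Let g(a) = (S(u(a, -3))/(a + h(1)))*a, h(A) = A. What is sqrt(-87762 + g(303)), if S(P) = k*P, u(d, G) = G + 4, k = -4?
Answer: 3*I*sqrt(14081565)/38 ≈ 296.25*I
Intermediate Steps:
u(d, G) = 4 + G
S(P) = -4*P
g(a) = -4*a/(1 + a) (g(a) = ((-4*(4 - 3))/(a + 1))*a = ((-4*1)/(1 + a))*a = (-4/(1 + a))*a = -4*a/(1 + a))
sqrt(-87762 + g(303)) = sqrt(-87762 - 4*303/(1 + 303)) = sqrt(-87762 - 4*303/304) = sqrt(-87762 - 4*303*1/304) = sqrt(-87762 - 303/76) = sqrt(-6670215/76) = 3*I*sqrt(14081565)/38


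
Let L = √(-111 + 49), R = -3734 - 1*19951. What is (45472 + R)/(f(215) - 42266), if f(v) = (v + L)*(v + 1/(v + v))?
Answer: 15950514339850/3428721301087 - 866118872910*I*√62/3428721301087 ≈ 4.652 - 1.989*I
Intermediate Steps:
R = -23685 (R = -3734 - 19951 = -23685)
L = I*√62 (L = √(-62) = I*√62 ≈ 7.874*I)
f(v) = (v + 1/(2*v))*(v + I*√62) (f(v) = (v + I*√62)*(v + 1/(v + v)) = (v + I*√62)*(v + 1/(2*v)) = (v + 1/(2*v))*(v + I*√62))
(45472 + R)/(f(215) - 42266) = (45472 - 23685)/((½ + 215² + I*215*√62 + (½)*I*√62/215) - 42266) = 21787/((½ + 46225 + 215*I*√62 + (½)*I*√62*(1/215)) - 42266) = 21787/((½ + 46225 + 215*I*√62 + I*√62/430) - 42266) = 21787/((92451/2 + 92451*I*√62/430) - 42266) = 21787/(7919/2 + 92451*I*√62/430)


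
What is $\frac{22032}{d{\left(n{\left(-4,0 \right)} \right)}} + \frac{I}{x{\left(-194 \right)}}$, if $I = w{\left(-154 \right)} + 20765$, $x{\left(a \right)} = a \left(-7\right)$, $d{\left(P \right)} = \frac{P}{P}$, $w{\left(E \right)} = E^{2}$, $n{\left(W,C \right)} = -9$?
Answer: $\frac{29963937}{1358} \approx 22065.0$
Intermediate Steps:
$d{\left(P \right)} = 1$
$x{\left(a \right)} = - 7 a$
$I = 44481$ ($I = \left(-154\right)^{2} + 20765 = 23716 + 20765 = 44481$)
$\frac{22032}{d{\left(n{\left(-4,0 \right)} \right)}} + \frac{I}{x{\left(-194 \right)}} = \frac{22032}{1} + \frac{44481}{\left(-7\right) \left(-194\right)} = 22032 \cdot 1 + \frac{44481}{1358} = 22032 + 44481 \cdot \frac{1}{1358} = 22032 + \frac{44481}{1358} = \frac{29963937}{1358}$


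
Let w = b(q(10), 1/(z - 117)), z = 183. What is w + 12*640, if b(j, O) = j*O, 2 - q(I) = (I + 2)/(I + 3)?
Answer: 3294727/429 ≈ 7680.0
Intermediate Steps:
q(I) = 2 - (2 + I)/(3 + I) (q(I) = 2 - (I + 2)/(I + 3) = 2 - (2 + I)/(3 + I))
b(j, O) = O*j
w = 7/429 (w = ((4 + 10)/(3 + 10))/(183 - 117) = (14/13)/66 = ((1/13)*14)/66 = (1/66)*(14/13) = 7/429 ≈ 0.016317)
w + 12*640 = 7/429 + 12*640 = 7/429 + 7680 = 3294727/429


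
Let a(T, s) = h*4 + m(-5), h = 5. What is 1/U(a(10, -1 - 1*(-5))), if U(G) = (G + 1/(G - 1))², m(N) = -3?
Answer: 256/74529 ≈ 0.0034349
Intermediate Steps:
a(T, s) = 17 (a(T, s) = 5*4 - 3 = 20 - 3 = 17)
U(G) = (G + 1/(-1 + G))²
1/U(a(10, -1 - 1*(-5))) = 1/((1 + 17² - 1*17)²/(-1 + 17)²) = 1/((1 + 289 - 17)²/16²) = 1/((1/256)*273²) = 1/((1/256)*74529) = 1/(74529/256) = 256/74529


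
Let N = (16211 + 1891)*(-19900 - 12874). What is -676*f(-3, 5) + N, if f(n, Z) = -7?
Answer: -593270216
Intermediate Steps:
N = -593274948 (N = 18102*(-32774) = -593274948)
-676*f(-3, 5) + N = -676*(-7) - 593274948 = 4732 - 593274948 = -593270216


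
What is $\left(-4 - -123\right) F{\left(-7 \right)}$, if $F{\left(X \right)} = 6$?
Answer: $714$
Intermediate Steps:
$\left(-4 - -123\right) F{\left(-7 \right)} = \left(-4 - -123\right) 6 = \left(-4 + 123\right) 6 = 119 \cdot 6 = 714$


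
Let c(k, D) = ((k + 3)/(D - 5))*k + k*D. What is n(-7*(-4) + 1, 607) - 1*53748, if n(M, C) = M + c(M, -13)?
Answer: -487328/9 ≈ -54148.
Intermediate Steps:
c(k, D) = D*k + k*(3 + k)/(-5 + D) (c(k, D) = ((3 + k)/(-5 + D))*k + D*k = k*(3 + k)/(-5 + D) + D*k = D*k + k*(3 + k)/(-5 + D))
n(M, C) = M - M*(237 + M)/18 (n(M, C) = M + M*(3 + M + (-13)² - 5*(-13))/(-5 - 13) = M + M*(3 + M + 169 + 65)/(-18) = M + M*(-1/18)*(237 + M) = M - M*(237 + M)/18)
n(-7*(-4) + 1, 607) - 1*53748 = (-7*(-4) + 1)*(-219 - (-7*(-4) + 1))/18 - 1*53748 = (28 + 1)*(-219 - (28 + 1))/18 - 53748 = (1/18)*29*(-219 - 1*29) - 53748 = (1/18)*29*(-219 - 29) - 53748 = (1/18)*29*(-248) - 53748 = -3596/9 - 53748 = -487328/9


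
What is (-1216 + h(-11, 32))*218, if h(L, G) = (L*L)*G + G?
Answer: 585984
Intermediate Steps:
h(L, G) = G + G*L**2 (h(L, G) = L**2*G + G = G*L**2 + G = G + G*L**2)
(-1216 + h(-11, 32))*218 = (-1216 + 32*(1 + (-11)**2))*218 = (-1216 + 32*(1 + 121))*218 = (-1216 + 32*122)*218 = (-1216 + 3904)*218 = 2688*218 = 585984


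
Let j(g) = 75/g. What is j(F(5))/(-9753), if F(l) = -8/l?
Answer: 125/26008 ≈ 0.0048062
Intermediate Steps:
j(F(5))/(-9753) = (75/((-8/5)))/(-9753) = (75/((-8*⅕)))*(-1/9753) = (75/(-8/5))*(-1/9753) = (75*(-5/8))*(-1/9753) = -375/8*(-1/9753) = 125/26008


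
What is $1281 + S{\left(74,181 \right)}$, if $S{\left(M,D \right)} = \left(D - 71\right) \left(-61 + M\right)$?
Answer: $2711$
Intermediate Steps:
$S{\left(M,D \right)} = \left(-71 + D\right) \left(-61 + M\right)$
$1281 + S{\left(74,181 \right)} = 1281 + \left(4331 - 5254 - 11041 + 181 \cdot 74\right) = 1281 + \left(4331 - 5254 - 11041 + 13394\right) = 1281 + 1430 = 2711$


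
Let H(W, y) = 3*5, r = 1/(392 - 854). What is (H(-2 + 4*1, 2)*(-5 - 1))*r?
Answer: 15/77 ≈ 0.19481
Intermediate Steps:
r = -1/462 (r = 1/(-462) = -1/462 ≈ -0.0021645)
H(W, y) = 15
(H(-2 + 4*1, 2)*(-5 - 1))*r = (15*(-5 - 1))*(-1/462) = (15*(-6))*(-1/462) = -90*(-1/462) = 15/77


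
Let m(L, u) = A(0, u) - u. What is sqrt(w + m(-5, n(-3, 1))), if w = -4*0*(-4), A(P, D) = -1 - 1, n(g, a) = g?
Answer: 1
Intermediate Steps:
A(P, D) = -2
w = 0 (w = 0*(-4) = 0)
m(L, u) = -2 - u
sqrt(w + m(-5, n(-3, 1))) = sqrt(0 + (-2 - 1*(-3))) = sqrt(0 + (-2 + 3)) = sqrt(0 + 1) = sqrt(1) = 1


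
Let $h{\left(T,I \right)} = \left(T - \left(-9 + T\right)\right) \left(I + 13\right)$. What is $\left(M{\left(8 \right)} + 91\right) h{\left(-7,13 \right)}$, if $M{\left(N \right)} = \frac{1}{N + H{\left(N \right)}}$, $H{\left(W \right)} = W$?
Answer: $\frac{170469}{8} \approx 21309.0$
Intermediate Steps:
$h{\left(T,I \right)} = 117 + 9 I$ ($h{\left(T,I \right)} = 9 \left(13 + I\right) = 117 + 9 I$)
$M{\left(N \right)} = \frac{1}{2 N}$ ($M{\left(N \right)} = \frac{1}{N + N} = \frac{1}{2 N}$)
$\left(M{\left(8 \right)} + 91\right) h{\left(-7,13 \right)} = \left(\frac{1}{2 \cdot 8} + 91\right) \left(117 + 9 \cdot 13\right) = \left(\frac{1}{2} \cdot \frac{1}{8} + 91\right) \left(117 + 117\right) = \left(\frac{1}{16} + 91\right) 234 = \frac{1457}{16} \cdot 234 = \frac{170469}{8}$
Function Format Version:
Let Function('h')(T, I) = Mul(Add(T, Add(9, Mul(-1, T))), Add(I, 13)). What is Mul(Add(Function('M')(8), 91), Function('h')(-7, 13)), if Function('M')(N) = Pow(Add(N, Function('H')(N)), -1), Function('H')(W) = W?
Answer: Rational(170469, 8) ≈ 21309.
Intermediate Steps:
Function('h')(T, I) = Add(117, Mul(9, I)) (Function('h')(T, I) = Mul(9, Add(13, I)) = Add(117, Mul(9, I)))
Function('M')(N) = Mul(Rational(1, 2), Pow(N, -1)) (Function('M')(N) = Pow(Add(N, N), -1) = Pow(Mul(2, N), -1) = Mul(Rational(1, 2), Pow(N, -1)))
Mul(Add(Function('M')(8), 91), Function('h')(-7, 13)) = Mul(Add(Mul(Rational(1, 2), Pow(8, -1)), 91), Add(117, Mul(9, 13))) = Mul(Add(Mul(Rational(1, 2), Rational(1, 8)), 91), Add(117, 117)) = Mul(Add(Rational(1, 16), 91), 234) = Mul(Rational(1457, 16), 234) = Rational(170469, 8)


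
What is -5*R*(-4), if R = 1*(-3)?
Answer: -60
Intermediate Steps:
R = -3
-5*R*(-4) = -5*(-3)*(-4) = 15*(-4) = -60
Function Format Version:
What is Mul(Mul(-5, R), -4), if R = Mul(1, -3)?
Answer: -60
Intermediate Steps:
R = -3
Mul(Mul(-5, R), -4) = Mul(Mul(-5, -3), -4) = Mul(15, -4) = -60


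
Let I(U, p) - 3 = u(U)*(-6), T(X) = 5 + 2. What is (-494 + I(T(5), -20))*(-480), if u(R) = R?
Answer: 255840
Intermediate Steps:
T(X) = 7
I(U, p) = 3 - 6*U (I(U, p) = 3 + U*(-6) = 3 - 6*U)
(-494 + I(T(5), -20))*(-480) = (-494 + (3 - 6*7))*(-480) = (-494 + (3 - 42))*(-480) = (-494 - 39)*(-480) = -533*(-480) = 255840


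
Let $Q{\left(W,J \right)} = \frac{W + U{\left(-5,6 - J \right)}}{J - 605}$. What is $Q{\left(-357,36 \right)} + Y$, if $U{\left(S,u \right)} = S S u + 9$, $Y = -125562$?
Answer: $- \frac{71443680}{569} \approx -1.2556 \cdot 10^{5}$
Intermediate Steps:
$U{\left(S,u \right)} = 9 + u S^{2}$ ($U{\left(S,u \right)} = S^{2} u + 9 = u S^{2} + 9 = 9 + u S^{2}$)
$Q{\left(W,J \right)} = \frac{159 + W - 25 J}{-605 + J}$ ($Q{\left(W,J \right)} = \frac{W + \left(9 + \left(6 - J\right) \left(-5\right)^{2}\right)}{J - 605} = \frac{W + \left(9 + \left(6 - J\right) 25\right)}{-605 + J} = \frac{W + \left(9 - \left(-150 + 25 J\right)\right)}{-605 + J} = \frac{W - \left(-159 + 25 J\right)}{-605 + J} = \frac{159 + W - 25 J}{-605 + J}$)
$Q{\left(-357,36 \right)} + Y = \frac{159 - 357 - 900}{-605 + 36} - 125562 = \frac{159 - 357 - 900}{-569} - 125562 = \left(- \frac{1}{569}\right) \left(-1098\right) - 125562 = \frac{1098}{569} - 125562 = - \frac{71443680}{569}$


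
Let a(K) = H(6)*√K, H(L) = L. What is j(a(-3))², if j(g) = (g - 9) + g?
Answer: -351 - 216*I*√3 ≈ -351.0 - 374.12*I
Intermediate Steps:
a(K) = 6*√K
j(g) = -9 + 2*g (j(g) = (-9 + g) + g = -9 + 2*g)
j(a(-3))² = (-9 + 2*(6*√(-3)))² = (-9 + 2*(6*(I*√3)))² = (-9 + 2*(6*I*√3))² = (-9 + 12*I*√3)²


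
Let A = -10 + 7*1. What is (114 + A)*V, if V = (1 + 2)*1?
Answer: 333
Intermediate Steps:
V = 3 (V = 3*1 = 3)
A = -3 (A = -10 + 7 = -3)
(114 + A)*V = (114 - 3)*3 = 111*3 = 333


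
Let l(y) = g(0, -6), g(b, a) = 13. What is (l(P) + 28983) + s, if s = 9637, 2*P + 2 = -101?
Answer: 38633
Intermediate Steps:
P = -103/2 (P = -1 + (½)*(-101) = -1 - 101/2 = -103/2 ≈ -51.500)
l(y) = 13
(l(P) + 28983) + s = (13 + 28983) + 9637 = 28996 + 9637 = 38633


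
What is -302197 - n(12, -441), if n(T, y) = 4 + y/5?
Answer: -1510564/5 ≈ -3.0211e+5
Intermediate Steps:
n(T, y) = 4 + y/5 (n(T, y) = 4 + y*(⅕) = 4 + y/5)
-302197 - n(12, -441) = -302197 - (4 + (⅕)*(-441)) = -302197 - (4 - 441/5) = -302197 - 1*(-421/5) = -302197 + 421/5 = -1510564/5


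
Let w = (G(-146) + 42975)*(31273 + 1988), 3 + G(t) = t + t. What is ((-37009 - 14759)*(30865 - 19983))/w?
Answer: -23472474/59149145 ≈ -0.39684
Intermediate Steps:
G(t) = -3 + 2*t (G(t) = -3 + (t + t) = -3 + 2*t)
w = 1419579480 (w = ((-3 + 2*(-146)) + 42975)*(31273 + 1988) = ((-3 - 292) + 42975)*33261 = (-295 + 42975)*33261 = 42680*33261 = 1419579480)
((-37009 - 14759)*(30865 - 19983))/w = ((-37009 - 14759)*(30865 - 19983))/1419579480 = -51768*10882*(1/1419579480) = -563339376*1/1419579480 = -23472474/59149145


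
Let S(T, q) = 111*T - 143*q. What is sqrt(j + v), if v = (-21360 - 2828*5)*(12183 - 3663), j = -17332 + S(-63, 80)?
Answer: 11*I*sqrt(2499965) ≈ 17392.0*I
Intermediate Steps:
S(T, q) = -143*q + 111*T
j = -35765 (j = -17332 + (-143*80 + 111*(-63)) = -17332 + (-11440 - 6993) = -17332 - 18433 = -35765)
v = -302460000 (v = (-21360 - 14140)*8520 = -35500*8520 = -302460000)
sqrt(j + v) = sqrt(-35765 - 302460000) = sqrt(-302495765) = 11*I*sqrt(2499965)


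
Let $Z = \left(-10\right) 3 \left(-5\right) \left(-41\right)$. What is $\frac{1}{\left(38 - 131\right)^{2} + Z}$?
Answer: $\frac{1}{2499} \approx 0.00040016$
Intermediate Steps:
$Z = -6150$ ($Z = \left(-30\right) \left(-5\right) \left(-41\right) = 150 \left(-41\right) = -6150$)
$\frac{1}{\left(38 - 131\right)^{2} + Z} = \frac{1}{\left(38 - 131\right)^{2} - 6150} = \frac{1}{\left(-93\right)^{2} - 6150} = \frac{1}{8649 - 6150} = \frac{1}{2499}$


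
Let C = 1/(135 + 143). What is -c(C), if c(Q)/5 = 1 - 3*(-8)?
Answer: -125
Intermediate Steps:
C = 1/278 ≈ 0.0035971
c(Q) = 125 (c(Q) = 5*(1 - 3*(-8)) = 5*(1 + 24) = 5*25 = 125)
-c(C) = -1*125 = -125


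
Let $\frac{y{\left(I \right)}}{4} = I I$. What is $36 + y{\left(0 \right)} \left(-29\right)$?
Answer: $36$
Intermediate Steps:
$y{\left(I \right)} = 4 I^{2}$ ($y{\left(I \right)} = 4 I I = 4 I^{2}$)
$36 + y{\left(0 \right)} \left(-29\right) = 36 + 4 \cdot 0^{2} \left(-29\right) = 36 + 4 \cdot 0 \left(-29\right) = 36 + 0 \left(-29\right) = 36 + 0 = 36$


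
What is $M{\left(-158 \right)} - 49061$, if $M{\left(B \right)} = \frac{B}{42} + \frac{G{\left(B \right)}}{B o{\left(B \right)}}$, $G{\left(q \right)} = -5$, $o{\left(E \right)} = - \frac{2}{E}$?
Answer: $- \frac{2060615}{42} \approx -49062.0$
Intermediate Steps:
$M{\left(B \right)} = \frac{5}{2} + \frac{B}{42}$ ($M{\left(B \right)} = \frac{B}{42} - \frac{5}{B \left(- \frac{2}{B}\right)} = B \frac{1}{42} - \frac{5}{-2} = \frac{B}{42} - - \frac{5}{2} = \frac{B}{42} + \frac{5}{2} = \frac{5}{2} + \frac{B}{42}$)
$M{\left(-158 \right)} - 49061 = \left(\frac{5}{2} + \frac{1}{42} \left(-158\right)\right) - 49061 = \left(\frac{5}{2} - \frac{79}{21}\right) - 49061 = - \frac{53}{42} - 49061 = - \frac{2060615}{42}$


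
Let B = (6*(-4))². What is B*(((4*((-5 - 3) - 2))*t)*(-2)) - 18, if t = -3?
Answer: -138258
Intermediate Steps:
B = 576 (B = (-24)² = 576)
B*(((4*((-5 - 3) - 2))*t)*(-2)) - 18 = 576*(((4*((-5 - 3) - 2))*(-3))*(-2)) - 18 = 576*(((4*(-8 - 2))*(-3))*(-2)) - 18 = 576*(((4*(-10))*(-3))*(-2)) - 18 = 576*(-40*(-3)*(-2)) - 18 = 576*(120*(-2)) - 18 = 576*(-240) - 18 = -138240 - 18 = -138258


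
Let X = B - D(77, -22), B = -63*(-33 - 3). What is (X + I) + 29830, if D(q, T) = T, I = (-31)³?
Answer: 2329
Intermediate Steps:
I = -29791
B = 2268 (B = -63*(-36) = 2268)
X = 2290 (X = 2268 - 1*(-22) = 2268 + 22 = 2290)
(X + I) + 29830 = (2290 - 29791) + 29830 = -27501 + 29830 = 2329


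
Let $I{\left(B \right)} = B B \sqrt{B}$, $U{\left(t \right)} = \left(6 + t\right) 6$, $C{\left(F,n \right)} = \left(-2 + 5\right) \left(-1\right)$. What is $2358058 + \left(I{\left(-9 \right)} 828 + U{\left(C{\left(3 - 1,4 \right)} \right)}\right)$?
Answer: $2358076 + 201204 i \approx 2.3581 \cdot 10^{6} + 2.012 \cdot 10^{5} i$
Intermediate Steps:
$C{\left(F,n \right)} = -3$ ($C{\left(F,n \right)} = 3 \left(-1\right) = -3$)
$U{\left(t \right)} = 36 + 6 t$
$I{\left(B \right)} = B^{\frac{5}{2}}$ ($I{\left(B \right)} = B^{2} \sqrt{B} = B^{\frac{5}{2}}$)
$2358058 + \left(I{\left(-9 \right)} 828 + U{\left(C{\left(3 - 1,4 \right)} \right)}\right) = 2358058 + \left(\left(-9\right)^{\frac{5}{2}} \cdot 828 + \left(36 + 6 \left(-3\right)\right)\right) = 2358058 + \left(243 i 828 + \left(36 - 18\right)\right) = 2358058 + \left(201204 i + 18\right) = 2358058 + \left(18 + 201204 i\right) = 2358076 + 201204 i$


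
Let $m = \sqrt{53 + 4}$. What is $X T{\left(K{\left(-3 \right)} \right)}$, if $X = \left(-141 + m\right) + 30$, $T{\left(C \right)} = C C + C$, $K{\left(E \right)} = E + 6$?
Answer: $-1332 + 12 \sqrt{57} \approx -1241.4$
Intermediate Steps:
$K{\left(E \right)} = 6 + E$
$m = \sqrt{57} \approx 7.5498$
$T{\left(C \right)} = C + C^{2}$ ($T{\left(C \right)} = C^{2} + C = C + C^{2}$)
$X = -111 + \sqrt{57}$ ($X = \left(-141 + \sqrt{57}\right) + 30 = -111 + \sqrt{57} \approx -103.45$)
$X T{\left(K{\left(-3 \right)} \right)} = \left(-111 + \sqrt{57}\right) \left(6 - 3\right) \left(1 + \left(6 - 3\right)\right) = \left(-111 + \sqrt{57}\right) 3 \left(1 + 3\right) = \left(-111 + \sqrt{57}\right) 3 \cdot 4 = \left(-111 + \sqrt{57}\right) 12 = -1332 + 12 \sqrt{57}$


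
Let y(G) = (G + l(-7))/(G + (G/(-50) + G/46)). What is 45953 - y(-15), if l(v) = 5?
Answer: 39702817/864 ≈ 45952.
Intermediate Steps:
y(G) = 575*(5 + G)/(576*G) (y(G) = (G + 5)/(G + (G/(-50) + G/46)) = (5 + G)/(G + (G*(-1/50) + G*(1/46))) = (5 + G)/(G + (-G/50 + G/46)) = (5 + G)/(G + G/575) = (5 + G)/((576*G/575)) = (5 + G)*(575/(576*G)) = 575*(5 + G)/(576*G))
45953 - y(-15) = 45953 - 575*(5 - 15)/(576*(-15)) = 45953 - 575*(-1)*(-10)/(576*15) = 45953 - 1*575/864 = 45953 - 575/864 = 39702817/864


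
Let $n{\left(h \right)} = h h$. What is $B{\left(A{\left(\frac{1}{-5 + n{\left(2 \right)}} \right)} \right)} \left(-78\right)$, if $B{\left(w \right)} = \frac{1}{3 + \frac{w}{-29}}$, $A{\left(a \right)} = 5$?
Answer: $- \frac{1131}{41} \approx -27.585$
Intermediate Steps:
$n{\left(h \right)} = h^{2}$
$B{\left(w \right)} = \frac{1}{3 - \frac{w}{29}}$ ($B{\left(w \right)} = \frac{1}{3 + w \left(- \frac{1}{29}\right)} = \frac{1}{3 - \frac{w}{29}}$)
$B{\left(A{\left(\frac{1}{-5 + n{\left(2 \right)}} \right)} \right)} \left(-78\right) = - \frac{29}{-87 + 5} \left(-78\right) = - \frac{29}{-82} \left(-78\right) = \left(-29\right) \left(- \frac{1}{82}\right) \left(-78\right) = \frac{29}{82} \left(-78\right) = - \frac{1131}{41}$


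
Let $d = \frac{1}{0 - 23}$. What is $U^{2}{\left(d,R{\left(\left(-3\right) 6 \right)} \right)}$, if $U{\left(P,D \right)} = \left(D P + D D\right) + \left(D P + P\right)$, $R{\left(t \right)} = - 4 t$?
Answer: $\frac{14181713569}{529} \approx 2.6809 \cdot 10^{7}$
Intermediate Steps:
$d = - \frac{1}{23}$ ($d = \frac{1}{-23} = - \frac{1}{23} \approx -0.043478$)
$U{\left(P,D \right)} = P + D^{2} + 2 D P$ ($U{\left(P,D \right)} = \left(D P + D^{2}\right) + \left(P + D P\right) = \left(D^{2} + D P\right) + \left(P + D P\right) = P + D^{2} + 2 D P$)
$U^{2}{\left(d,R{\left(\left(-3\right) 6 \right)} \right)} = \left(- \frac{1}{23} + \left(- 4 \left(\left(-3\right) 6\right)\right)^{2} + 2 \left(- 4 \left(\left(-3\right) 6\right)\right) \left(- \frac{1}{23}\right)\right)^{2} = \left(- \frac{1}{23} + \left(\left(-4\right) \left(-18\right)\right)^{2} + 2 \left(\left(-4\right) \left(-18\right)\right) \left(- \frac{1}{23}\right)\right)^{2} = \left(- \frac{1}{23} + 72^{2} + 2 \cdot 72 \left(- \frac{1}{23}\right)\right)^{2} = \left(- \frac{1}{23} + 5184 - \frac{144}{23}\right)^{2} = \left(\frac{119087}{23}\right)^{2} = \frac{14181713569}{529}$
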